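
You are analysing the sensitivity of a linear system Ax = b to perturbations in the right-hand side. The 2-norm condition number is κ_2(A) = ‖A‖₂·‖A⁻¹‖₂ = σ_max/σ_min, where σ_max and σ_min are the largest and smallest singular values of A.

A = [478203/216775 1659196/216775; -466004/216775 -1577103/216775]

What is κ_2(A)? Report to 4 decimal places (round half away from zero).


form AᵀA = [21205129/2235025 72692928/2235025; 72692928/2235025 249235921/2235025] with trace 10817642/89401 and determinant 14641/89401
λ_max, λ_min = (10817642/89401 ± √117016142760000/7992538801)/2 = 121, 121/89401
κ_2(A) = √(λ_max/λ_min) = √(121 / (121/89401)) = 299.0000

299.0000


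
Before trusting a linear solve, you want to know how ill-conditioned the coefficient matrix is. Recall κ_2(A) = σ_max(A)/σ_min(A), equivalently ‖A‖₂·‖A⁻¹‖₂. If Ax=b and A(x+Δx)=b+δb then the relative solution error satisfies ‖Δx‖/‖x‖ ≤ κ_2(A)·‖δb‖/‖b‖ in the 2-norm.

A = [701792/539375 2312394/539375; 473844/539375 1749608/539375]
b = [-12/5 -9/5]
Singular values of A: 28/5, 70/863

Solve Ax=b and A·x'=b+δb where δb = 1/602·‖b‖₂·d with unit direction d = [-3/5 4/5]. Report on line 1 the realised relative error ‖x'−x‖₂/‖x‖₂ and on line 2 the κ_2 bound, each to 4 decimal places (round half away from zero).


σ_max = 28/5, σ_min = 70/863
κ = σ_max/σ_min = (28/5)/(70/863) = 69.0400
bound on ‖Δx‖/‖x‖: κ·ε = 69.0400·1/602 = 0.1147
solve Ax = b  →  x = [-0.1500 -0.5143]
‖b‖₂ = 3.0000 and ‖x‖₂ = 0.5357
with δb = [-0.0030 0.0040], A·Δx = δb → ‖Δx‖ = 0.0614
realised ‖Δx‖/‖x‖ = 0.1147
tightness: 0.1147 against a bound of 0.1147; the bound is attained (ratio 1)

0.1147
0.1147


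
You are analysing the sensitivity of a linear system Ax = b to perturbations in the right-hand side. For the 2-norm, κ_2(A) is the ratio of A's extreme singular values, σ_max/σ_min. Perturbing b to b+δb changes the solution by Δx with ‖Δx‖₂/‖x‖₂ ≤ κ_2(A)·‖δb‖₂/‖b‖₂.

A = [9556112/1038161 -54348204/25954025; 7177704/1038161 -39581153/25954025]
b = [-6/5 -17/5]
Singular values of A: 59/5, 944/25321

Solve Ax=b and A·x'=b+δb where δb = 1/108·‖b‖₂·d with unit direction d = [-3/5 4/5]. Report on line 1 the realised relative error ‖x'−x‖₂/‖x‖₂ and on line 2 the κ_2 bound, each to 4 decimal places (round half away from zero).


0.0167
2.9307

σ_max = 59/5, σ_min = 944/25321
κ = σ_max/σ_min = (59/5)/(944/25321) = 316.5125
worst-case relative error ≤ 316.5125 × 1/108 = 2.9307
solve Ax = b  →  x = [-12.0240 -52.2819]
2-norm of b is 3.6056; of x, 53.6468
δb = ε·‖b‖·d = [-0.0200 0.0267]; solving A·Δx = δb gives ‖Δx‖ = 0.8955
relative error = 0.0167
so the bound overstates the realised error by a factor of ≈ 175.5715 (computed from the unrounded values)


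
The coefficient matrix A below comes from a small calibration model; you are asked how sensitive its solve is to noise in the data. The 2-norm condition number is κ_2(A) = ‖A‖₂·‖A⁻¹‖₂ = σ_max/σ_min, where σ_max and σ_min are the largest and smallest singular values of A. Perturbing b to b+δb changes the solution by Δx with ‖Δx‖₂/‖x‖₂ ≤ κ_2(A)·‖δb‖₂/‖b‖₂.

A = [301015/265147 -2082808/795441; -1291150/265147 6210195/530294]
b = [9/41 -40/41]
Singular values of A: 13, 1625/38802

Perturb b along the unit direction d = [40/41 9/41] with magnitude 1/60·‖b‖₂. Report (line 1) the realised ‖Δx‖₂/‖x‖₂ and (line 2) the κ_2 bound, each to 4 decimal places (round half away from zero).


from the listed singular values, σ₁ = 13, σ_n = 1625/38802
κ_2(A) = 13 / (1625/38802) = 310.4160
κ_2(A)·‖δb‖/‖b‖ = 5.1736
solve Ax = b  →  x = [0.0296 -0.0710]
2-norm of b is 1.0000; of x, 0.0769
re-solving with b+δb shifts x by Δx of norm 0.3980
realised ‖Δx‖/‖x‖ = 5.1736
tightness: 5.1736 against a bound of 5.1736; the bound is attained (ratio 1)

5.1736
5.1736


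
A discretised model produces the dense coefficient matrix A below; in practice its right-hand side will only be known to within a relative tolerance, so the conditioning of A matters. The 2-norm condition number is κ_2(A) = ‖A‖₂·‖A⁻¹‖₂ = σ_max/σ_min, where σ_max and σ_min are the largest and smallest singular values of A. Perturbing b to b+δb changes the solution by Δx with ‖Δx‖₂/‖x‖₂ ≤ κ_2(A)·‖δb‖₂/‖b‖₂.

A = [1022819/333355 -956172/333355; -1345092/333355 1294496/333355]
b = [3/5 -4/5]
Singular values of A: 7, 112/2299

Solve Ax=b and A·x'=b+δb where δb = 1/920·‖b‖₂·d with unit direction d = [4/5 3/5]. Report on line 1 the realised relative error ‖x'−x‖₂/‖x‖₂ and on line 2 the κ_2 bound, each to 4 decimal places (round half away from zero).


from the listed singular values, σ₁ = 7, σ_n = 112/2299
κ = σ_max/σ_min = 7/(112/2299) = 143.6875
worst-case relative error ≤ 143.6875 × 1/920 = 0.1562
solve Ax = b  →  x = [0.1034 -0.0985]
2-norm of b is 1.0000; of x, 0.1429
δb = ε·‖b‖·d = [0.0009 0.0007]; solving A·Δx = δb gives ‖Δx‖ = 0.0223
relative error = 0.1562
so the bound is sharp here: realised error equals the bound

0.1562
0.1562


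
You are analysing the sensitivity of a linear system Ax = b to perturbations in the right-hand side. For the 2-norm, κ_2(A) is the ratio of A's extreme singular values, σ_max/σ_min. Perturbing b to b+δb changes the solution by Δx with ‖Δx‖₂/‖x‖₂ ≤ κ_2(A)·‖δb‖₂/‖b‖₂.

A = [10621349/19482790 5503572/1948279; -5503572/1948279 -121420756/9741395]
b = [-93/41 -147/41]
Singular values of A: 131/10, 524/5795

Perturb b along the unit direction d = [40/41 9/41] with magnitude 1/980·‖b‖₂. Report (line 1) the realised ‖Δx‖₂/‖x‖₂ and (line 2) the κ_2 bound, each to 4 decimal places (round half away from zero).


0.0014
0.1478

from the listed singular values, σ₁ = 131/10, σ_n = 524/5795
κ_2(A) = (131/10) / (524/5795) = 144.8750
perturbation bound = 144.8750·1/980 = 0.1478
solve Ax = b  →  x = [32.4185 -7.0594]
2-norm of b is 4.2426; of x, 33.1783
δb = ε·‖b‖·d = [0.0042 0.0010]; solving A·Δx = δb gives ‖Δx‖ = 0.0479
dividing the unrounded norms, ‖Δx‖/‖x‖ = 0.0014
so the bound overstates the realised error by a factor of ≈ 102.4445 (computed from the unrounded values)


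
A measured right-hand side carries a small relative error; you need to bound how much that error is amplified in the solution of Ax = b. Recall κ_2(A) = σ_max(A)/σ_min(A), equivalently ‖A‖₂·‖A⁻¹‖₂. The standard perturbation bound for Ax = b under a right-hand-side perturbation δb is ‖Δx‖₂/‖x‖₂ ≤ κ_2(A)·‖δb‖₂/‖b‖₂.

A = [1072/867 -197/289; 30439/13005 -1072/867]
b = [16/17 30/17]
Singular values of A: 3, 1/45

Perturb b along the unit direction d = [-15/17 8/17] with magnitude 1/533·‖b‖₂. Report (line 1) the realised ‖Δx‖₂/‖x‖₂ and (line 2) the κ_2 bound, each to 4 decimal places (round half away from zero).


0.2533
0.2533

σ_max = 3, σ_min = 1/45
condition number: 3 ÷ (1/45) = 135.0000
bound on ‖Δx‖/‖x‖: κ·ε = 135.0000·1/533 = 0.2533
solve Ax = b  →  x = [0.5882 -0.3137]
‖b‖₂ = 2.0000 and ‖x‖₂ = 0.6667
re-solving with b+δb shifts x by Δx of norm 0.1689
realised ‖Δx‖/‖x‖ = 0.2533
realised/bound = 1 exactly: the bound is attained for this b and d


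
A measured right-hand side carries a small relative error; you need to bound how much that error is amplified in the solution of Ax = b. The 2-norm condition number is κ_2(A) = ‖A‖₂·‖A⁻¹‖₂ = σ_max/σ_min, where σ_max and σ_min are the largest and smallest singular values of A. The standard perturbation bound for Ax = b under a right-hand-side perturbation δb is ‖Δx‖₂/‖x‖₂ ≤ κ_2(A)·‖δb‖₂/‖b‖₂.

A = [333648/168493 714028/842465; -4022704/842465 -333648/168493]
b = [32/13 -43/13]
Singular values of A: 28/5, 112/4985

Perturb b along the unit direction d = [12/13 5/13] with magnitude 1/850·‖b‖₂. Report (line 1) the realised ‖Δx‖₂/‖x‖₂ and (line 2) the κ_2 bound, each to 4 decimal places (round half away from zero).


0.0049
0.2932

σ_max = 28/5, σ_min = 112/4985
κ_2(A) = (28/5) / (112/4985) = 249.2500
worst-case relative error ≤ 249.2500 × 1/850 = 0.2932
solve Ax = b  →  x = [-16.4595 41.3599]
2-norm of b is 4.1231; of x, 44.5147
δb = ε·‖b‖·d = [0.0045 0.0019]; solving A·Δx = δb gives ‖Δx‖ = 0.2159
relative error = 0.0049
realised/bound (from unrounded values) ≈ 0.0165


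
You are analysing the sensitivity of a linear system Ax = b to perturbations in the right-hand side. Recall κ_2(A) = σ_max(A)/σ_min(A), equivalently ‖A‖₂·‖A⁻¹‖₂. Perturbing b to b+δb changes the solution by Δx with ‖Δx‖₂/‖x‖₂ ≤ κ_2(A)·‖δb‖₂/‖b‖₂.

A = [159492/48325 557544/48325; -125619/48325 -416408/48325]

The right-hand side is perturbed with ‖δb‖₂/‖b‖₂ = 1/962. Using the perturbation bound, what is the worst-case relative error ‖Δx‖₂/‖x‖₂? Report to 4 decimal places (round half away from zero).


0.1507

M = AᵀA = [1648713249/93412225 5649302568/93412225; 5649302568/93412225 19370037376/93412225]. tr(M)=840750025/3736489, det(M)=9000000/3736489
λ_max, λ_min = (840750025/3736489 ± √706726090933500625/13961350047121)/2 = 225, 40000/3736489
σ_max=√225=15, σ_min=√(40000/3736489)=(200/1933) → κ = 144.9750
worst-case relative error ≤ 144.9750 × 1/962 = 0.1507


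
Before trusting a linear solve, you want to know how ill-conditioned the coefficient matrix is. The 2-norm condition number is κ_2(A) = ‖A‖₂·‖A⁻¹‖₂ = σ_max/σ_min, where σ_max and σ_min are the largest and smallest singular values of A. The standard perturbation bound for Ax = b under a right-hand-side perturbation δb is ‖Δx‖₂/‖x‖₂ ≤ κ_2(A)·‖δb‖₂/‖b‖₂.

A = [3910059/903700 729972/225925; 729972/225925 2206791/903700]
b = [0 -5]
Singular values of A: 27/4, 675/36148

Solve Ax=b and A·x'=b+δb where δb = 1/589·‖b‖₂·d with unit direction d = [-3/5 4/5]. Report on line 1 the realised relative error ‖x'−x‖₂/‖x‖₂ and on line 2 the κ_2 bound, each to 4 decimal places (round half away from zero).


0.0021
0.6137

largest singular value 27/4, smallest 675/36148
κ_2(A) = (27/4) / (675/36148) = 361.4800
bound on ‖Δx‖/‖x‖: κ·ε = 361.4800·1/589 = 0.6137
solve Ax = b  →  x = [128.1707 -171.6350]
‖b‖₂ = 5.0000 and ‖x‖₂ = 214.2108
δb = ε·‖b‖·d = [-0.0051 0.0068]; solving A·Δx = δb gives ‖Δx‖ = 0.4546
dividing the unrounded norms, ‖Δx‖/‖x‖ = 0.0021
realised/bound (from unrounded values) ≈ 0.0035


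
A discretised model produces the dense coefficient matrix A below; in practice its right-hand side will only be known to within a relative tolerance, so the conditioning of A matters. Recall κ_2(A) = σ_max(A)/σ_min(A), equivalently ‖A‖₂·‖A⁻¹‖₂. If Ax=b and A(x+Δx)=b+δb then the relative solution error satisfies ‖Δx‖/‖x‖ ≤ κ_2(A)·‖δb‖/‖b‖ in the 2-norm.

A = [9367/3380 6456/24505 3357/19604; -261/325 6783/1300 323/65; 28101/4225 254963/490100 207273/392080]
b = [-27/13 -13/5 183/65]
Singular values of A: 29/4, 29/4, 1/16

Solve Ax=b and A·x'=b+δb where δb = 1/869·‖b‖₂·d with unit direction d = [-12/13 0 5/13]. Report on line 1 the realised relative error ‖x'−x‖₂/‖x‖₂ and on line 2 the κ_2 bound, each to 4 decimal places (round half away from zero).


0.0017
0.1335

largest singular value 29/4, smallest 1/16
condition number: (29/4) ÷ (1/16) = 116.0000
κ_2(A)·‖δb‖/‖b‖ = 0.1335
solve Ax = b  →  x = [0.2865 -33.3416 34.5318]
‖b‖₂ = 4.3589 and ‖x‖₂ = 48.0020
with δb = [-0.0046 0.0000 0.0019], A·Δx = δb → ‖Δx‖ = 0.0803
realised ‖Δx‖/‖x‖ = 0.0017
so the bound overstates the realised error by a factor of ≈ 79.8400 (computed from the unrounded values)


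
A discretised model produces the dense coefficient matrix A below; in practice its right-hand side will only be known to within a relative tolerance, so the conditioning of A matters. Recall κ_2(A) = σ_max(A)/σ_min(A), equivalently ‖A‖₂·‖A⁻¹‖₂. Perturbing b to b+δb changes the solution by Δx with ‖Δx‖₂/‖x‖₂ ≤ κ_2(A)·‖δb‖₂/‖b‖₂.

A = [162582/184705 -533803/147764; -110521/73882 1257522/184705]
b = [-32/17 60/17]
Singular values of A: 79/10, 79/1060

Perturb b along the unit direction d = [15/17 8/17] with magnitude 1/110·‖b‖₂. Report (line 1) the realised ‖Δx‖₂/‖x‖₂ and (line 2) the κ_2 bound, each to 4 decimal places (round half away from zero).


σ_max = 79/10, σ_min = 79/1060
κ_2(A) = (79/10) / (79/1060) = 106.0000
worst-case relative error ≤ 106.0000 × 1/110 = 0.9636
solve Ax = b  →  x = [-0.1111 0.4940]
‖b‖ = 4.0000, ‖x‖ = 0.5063
re-solving with b+δb shifts x by Δx of norm 0.4879
dividing the unrounded norms, ‖Δx‖/‖x‖ = 0.9636
tightness: 0.9636 against a bound of 0.9636; the bound is attained (ratio 1)

0.9636
0.9636


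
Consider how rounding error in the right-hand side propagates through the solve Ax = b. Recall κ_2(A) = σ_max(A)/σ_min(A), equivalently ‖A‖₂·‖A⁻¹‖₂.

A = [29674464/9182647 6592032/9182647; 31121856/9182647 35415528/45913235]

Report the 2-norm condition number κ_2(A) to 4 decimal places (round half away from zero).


386.1500

form AᵀA = [2198744036352/100262789449 2473569612288/501313947245; 2473569612288/501313947245 2783153116224/2506569736225] with trace 34355594304/1491118225 and determinant 5308416/1491118225
char-poly roots: 576/25 and 9216/59644729
σ_max=√(576/25)=(24/5), σ_min=√(9216/59644729)=(96/7723) → κ = 386.1500


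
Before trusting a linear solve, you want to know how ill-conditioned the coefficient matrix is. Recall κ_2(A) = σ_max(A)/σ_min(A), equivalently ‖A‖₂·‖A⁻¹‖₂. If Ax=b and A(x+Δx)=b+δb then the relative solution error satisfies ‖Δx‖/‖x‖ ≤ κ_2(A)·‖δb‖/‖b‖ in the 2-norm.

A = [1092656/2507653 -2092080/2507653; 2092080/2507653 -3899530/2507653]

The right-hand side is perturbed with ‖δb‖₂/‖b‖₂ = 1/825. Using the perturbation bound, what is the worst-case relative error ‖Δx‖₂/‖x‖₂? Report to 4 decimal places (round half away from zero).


0.2629

M = AᵀA = [19275764224/21758905081 -36138589920/21758905081; -36138589920/21758905081 67761705700/21758905081]. tr(M)=301167716/75290329, det(M)=25600/75290329
eigenvalues of AᵀA: λ = (tr ± √(tr²−4·det))/2 = 4, 6400/75290329
κ_2(A) = √(λ_max/λ_min) = √(4 / (6400/75290329)) = 216.9250
κ_2(A)·‖δb‖/‖b‖ = 0.2629


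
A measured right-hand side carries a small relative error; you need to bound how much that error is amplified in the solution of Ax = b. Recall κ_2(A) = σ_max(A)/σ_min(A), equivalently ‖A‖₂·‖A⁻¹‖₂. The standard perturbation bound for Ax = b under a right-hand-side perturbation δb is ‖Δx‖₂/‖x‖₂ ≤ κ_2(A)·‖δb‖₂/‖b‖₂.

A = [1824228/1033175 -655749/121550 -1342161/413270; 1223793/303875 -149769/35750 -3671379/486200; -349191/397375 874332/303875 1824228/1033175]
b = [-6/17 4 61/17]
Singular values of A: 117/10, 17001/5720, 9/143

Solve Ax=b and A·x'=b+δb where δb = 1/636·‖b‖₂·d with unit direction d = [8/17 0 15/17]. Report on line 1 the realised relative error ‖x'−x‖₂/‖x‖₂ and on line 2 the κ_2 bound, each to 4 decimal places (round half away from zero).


0.0028
0.2923

σ_max = 117/10, σ_min = 9/143
condition number: (117/10) ÷ (9/143) = 185.9000
bound on ‖Δx‖/‖x‖: κ·ε = 185.9000·1/636 = 0.2923
solve Ax = b  →  x = [42.5032 0.9741 21.5982]
‖b‖ = 5.3852, ‖x‖ = 47.6860
re-solving with b+δb shifts x by Δx of norm 0.1345
dividing the unrounded norms, ‖Δx‖/‖x‖ = 0.0028
so the bound overstates the realised error by a factor of ≈ 103.6042 (computed from the unrounded values)


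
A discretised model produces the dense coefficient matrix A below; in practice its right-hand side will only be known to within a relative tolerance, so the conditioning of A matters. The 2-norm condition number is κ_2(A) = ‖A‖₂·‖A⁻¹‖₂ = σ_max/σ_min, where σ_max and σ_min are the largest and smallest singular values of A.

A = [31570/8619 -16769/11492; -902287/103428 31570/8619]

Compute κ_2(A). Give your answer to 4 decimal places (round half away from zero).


form AᵀA = [5666518201/63297936 -49186060/1318707; -49186060/1318707 109333921/7033104] with trace 19676105/187272 and determinant 2825761/5992704
char-poly roots: 1681/16 and 1681/374544
κ_2(A) = √(λ_max/λ_min) = √((1681/16) / (1681/374544)) = 153.0000

153.0000


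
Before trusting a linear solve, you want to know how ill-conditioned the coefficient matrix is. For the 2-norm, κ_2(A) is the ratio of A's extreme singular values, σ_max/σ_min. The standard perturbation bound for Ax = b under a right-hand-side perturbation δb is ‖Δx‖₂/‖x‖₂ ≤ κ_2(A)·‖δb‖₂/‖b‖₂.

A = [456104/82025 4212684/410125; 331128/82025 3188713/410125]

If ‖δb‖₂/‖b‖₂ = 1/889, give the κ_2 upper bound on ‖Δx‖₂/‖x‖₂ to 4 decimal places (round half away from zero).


AᵀA = [12707064448/269124025 119091767256/1345620125; 119091767256/1345620125 1116583883209/6728100625]; tr = 4962839081/23280625, det = 1817487424/582015625
char-poly roots: 5329/25 and 341056/23280625
σ_max=√(5329/25)=(73/5), σ_min=√(341056/23280625)=(584/4825) → κ = 120.6250
κ_2(A)·‖δb‖/‖b‖ = 0.1357

0.1357


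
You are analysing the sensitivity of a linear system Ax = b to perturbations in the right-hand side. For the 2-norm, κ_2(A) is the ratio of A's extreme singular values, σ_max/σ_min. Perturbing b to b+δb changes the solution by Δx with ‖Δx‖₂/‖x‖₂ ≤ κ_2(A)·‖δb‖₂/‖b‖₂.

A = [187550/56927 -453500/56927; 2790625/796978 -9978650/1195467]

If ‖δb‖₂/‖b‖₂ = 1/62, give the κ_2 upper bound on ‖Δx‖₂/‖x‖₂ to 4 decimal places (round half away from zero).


6.3931

M = AᵀA = [17457655625/755260324 -31422428125/566445243; -31422428125/566445243 226243172500/1699335729]. tr(M)=6284565625/40220964, det(M)=1562500/10055241
λ_max, λ_min = (6284565625/40220964 ± √39494759570831640625/1617725945089296)/2 = 625/4, 10000/10055241
so κ_2 = √((625/4) / (10000/10055241)) = 396.3750
bound on ‖Δx‖/‖x‖: κ·ε = 396.3750·1/62 = 6.3931


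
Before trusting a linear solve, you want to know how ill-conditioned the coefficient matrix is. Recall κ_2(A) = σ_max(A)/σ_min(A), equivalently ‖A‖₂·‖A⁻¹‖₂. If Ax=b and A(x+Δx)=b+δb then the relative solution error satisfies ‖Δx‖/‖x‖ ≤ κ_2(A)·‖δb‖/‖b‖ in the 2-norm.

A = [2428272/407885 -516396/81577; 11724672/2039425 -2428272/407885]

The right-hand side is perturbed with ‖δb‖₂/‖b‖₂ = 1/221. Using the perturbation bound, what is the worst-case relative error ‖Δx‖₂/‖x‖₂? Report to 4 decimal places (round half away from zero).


AᵀA = [338740257024/4945605625 -71128943424/989121125; -71128943424/989121125 14938318224/197824225]; tr = 846846864/5880625, det = 5308416/5880625
solving λ² − 846846864/5880625·λ + 5308416/5880625 = 0 gives λ = 144, 36864/5880625
κ_2(A) = √(λ_max/λ_min) = √(144 / (36864/5880625)) = 151.5625
bound on ‖Δx‖/‖x‖: κ·ε = 151.5625·1/221 = 0.6858

0.6858


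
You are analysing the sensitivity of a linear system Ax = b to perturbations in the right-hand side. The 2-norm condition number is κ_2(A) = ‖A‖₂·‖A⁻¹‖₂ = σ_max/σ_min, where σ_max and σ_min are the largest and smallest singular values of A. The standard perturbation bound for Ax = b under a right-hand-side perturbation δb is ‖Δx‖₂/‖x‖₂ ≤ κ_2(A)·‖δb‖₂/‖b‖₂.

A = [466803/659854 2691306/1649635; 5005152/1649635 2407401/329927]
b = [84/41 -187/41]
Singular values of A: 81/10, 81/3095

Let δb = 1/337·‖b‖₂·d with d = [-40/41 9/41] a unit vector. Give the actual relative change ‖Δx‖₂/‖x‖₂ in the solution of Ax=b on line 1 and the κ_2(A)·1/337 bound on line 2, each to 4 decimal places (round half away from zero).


σ_max = 81/10, σ_min = 81/3095
condition number: (81/10) ÷ (81/3095) = 309.5000
worst-case relative error ≤ 309.5000 × 1/337 = 0.9184
solve Ax = b  →  x = [105.6220 -44.5442]
2-norm of b is 5.0000; of x, 114.6307
Δx = A⁻¹·δb where δb = 1/337·5.0000·d; ‖Δx‖ = 0.5669
dividing the unrounded norms, ‖Δx‖/‖x‖ = 0.0049
tightness: 0.0049 against a bound of 0.9184 (unrounded ratio ≈ 0.0054)

0.0049
0.9184


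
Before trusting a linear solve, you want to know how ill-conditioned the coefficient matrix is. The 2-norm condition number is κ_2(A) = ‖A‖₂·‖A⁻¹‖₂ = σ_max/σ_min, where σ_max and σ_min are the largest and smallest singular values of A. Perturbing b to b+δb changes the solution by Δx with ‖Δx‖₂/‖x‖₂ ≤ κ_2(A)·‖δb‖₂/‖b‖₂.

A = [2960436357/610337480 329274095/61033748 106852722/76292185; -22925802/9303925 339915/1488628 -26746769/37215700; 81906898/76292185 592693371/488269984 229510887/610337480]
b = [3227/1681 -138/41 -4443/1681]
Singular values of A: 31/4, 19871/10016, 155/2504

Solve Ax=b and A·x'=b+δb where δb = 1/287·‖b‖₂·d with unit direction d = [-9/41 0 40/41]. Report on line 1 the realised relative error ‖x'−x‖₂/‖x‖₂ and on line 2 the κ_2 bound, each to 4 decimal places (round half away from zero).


largest singular value 31/4, smallest 155/2504
condition number: (31/4) ÷ (155/2504) = 125.2000
worst-case relative error ≤ 125.2000 × 1/287 = 0.4362
solve Ax = b  →  x = [14.7506 -0.9170 -46.1816]
‖b‖₂ = 4.6904 and ‖x‖₂ = 48.4888
with δb = [-0.0036 0.0000 0.0159], A·Δx = δb → ‖Δx‖ = 0.2640
relative error = 0.0054
tightness: 0.0054 against a bound of 0.4362 (unrounded ratio ≈ 0.0125)

0.0054
0.4362


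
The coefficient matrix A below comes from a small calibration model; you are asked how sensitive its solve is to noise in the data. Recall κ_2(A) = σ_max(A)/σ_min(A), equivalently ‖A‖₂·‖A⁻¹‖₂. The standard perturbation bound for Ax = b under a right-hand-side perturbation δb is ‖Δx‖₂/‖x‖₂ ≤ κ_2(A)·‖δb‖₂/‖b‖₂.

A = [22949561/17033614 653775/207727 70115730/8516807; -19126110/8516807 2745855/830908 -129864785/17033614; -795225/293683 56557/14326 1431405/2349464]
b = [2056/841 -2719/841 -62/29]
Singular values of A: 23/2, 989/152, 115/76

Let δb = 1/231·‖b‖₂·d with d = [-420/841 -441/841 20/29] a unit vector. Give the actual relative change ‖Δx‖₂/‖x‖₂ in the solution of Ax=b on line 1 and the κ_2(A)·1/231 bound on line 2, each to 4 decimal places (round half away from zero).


0.0162
0.0329

from the listed singular values, σ₁ = 23/2, σ_n = 115/76
κ_2(A) = (23/2) / (115/76) = 7.6000
perturbation bound = 7.6000·1/231 = 0.0329
solve Ax = b  →  x = [0.7868 -0.0296 0.1795]
2-norm of b is 4.5826; of x, 0.8076
Δx = A⁻¹·δb where δb = 1/231·4.5826·d; ‖Δx‖ = 0.0131
dividing the unrounded norms, ‖Δx‖/‖x‖ = 0.0162
realised/bound (from unrounded values) ≈ 0.4934


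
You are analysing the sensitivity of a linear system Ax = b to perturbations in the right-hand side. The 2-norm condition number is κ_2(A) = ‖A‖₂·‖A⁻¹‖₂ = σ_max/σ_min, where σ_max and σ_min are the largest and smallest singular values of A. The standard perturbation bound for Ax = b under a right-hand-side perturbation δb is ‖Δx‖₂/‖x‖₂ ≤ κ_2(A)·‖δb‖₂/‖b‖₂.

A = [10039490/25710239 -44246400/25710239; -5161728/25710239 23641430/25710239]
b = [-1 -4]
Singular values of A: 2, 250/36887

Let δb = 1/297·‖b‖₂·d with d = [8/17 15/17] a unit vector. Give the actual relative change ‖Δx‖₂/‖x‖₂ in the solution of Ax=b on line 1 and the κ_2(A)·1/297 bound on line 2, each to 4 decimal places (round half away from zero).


0.0035
0.9936

from the listed singular values, σ₁ = 2, σ_n = 250/36887
κ = σ_max/σ_min = 2/(250/36887) = 295.0960
perturbation bound = 295.0960·1/297 = 0.9936
solve Ax = b  →  x = [-575.6873 -130.0421]
‖b‖₂ = 4.1231 and ‖x‖₂ = 590.1922
Δx = A⁻¹·δb where δb = 1/297·4.1231·d; ‖Δx‖ = 2.0483
dividing the unrounded norms, ‖Δx‖/‖x‖ = 0.0035
realised/bound (from unrounded values) ≈ 0.0035


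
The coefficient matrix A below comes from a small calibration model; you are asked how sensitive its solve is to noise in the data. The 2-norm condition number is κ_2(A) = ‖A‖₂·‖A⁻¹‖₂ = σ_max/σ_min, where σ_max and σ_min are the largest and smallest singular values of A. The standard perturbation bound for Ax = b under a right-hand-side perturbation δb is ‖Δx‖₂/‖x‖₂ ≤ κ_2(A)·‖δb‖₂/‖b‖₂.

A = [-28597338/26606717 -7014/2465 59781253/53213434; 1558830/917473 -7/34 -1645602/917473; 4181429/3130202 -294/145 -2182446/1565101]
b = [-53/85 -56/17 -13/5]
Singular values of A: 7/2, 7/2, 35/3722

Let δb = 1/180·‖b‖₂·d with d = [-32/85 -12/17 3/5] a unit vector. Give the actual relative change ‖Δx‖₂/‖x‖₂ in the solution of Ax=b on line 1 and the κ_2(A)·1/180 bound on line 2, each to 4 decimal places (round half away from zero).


from the listed singular values, σ₁ = 7/2, σ_n = 35/3722
κ_2(A) = (7/2) / (35/3722) = 372.2000
bound on ‖Δx‖/‖x‖: κ·ε = 372.2000·1/180 = 2.0678
solve Ax = b  →  x = [76.3206 0.6305 74.0605]
‖b‖₂ = 4.2426 and ‖x‖₂ = 106.3494
re-solving with b+δb shifts x by Δx of norm 2.5065
realised ‖Δx‖/‖x‖ = 0.0236
realised/bound (from unrounded values) ≈ 0.0114

0.0236
2.0678


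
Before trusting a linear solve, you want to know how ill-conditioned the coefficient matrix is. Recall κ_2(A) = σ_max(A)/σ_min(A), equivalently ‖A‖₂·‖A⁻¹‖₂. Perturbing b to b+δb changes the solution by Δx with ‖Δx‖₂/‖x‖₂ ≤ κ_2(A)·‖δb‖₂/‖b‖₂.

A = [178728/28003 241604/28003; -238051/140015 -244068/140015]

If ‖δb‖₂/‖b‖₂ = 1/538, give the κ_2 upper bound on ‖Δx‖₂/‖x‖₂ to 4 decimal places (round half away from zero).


M = AᵀA = [508780921/11662225 676761228/11662225; 676761228/11662225 903558304/11662225]. tr(M)=56493569/466489, det(M)=5856400/466489
solving λ² − 56493569/466489·λ + 5856400/466489 = 0 gives λ = 121, 48400/466489
so κ_2 = √(121 / (48400/466489)) = 34.1500
bound on ‖Δx‖/‖x‖: κ·ε = 34.1500·1/538 = 0.0635

0.0635


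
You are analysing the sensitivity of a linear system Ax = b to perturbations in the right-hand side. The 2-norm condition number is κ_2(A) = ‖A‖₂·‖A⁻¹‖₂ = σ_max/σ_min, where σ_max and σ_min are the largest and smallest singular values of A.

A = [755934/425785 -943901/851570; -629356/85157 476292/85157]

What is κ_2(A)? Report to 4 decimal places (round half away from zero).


form AᵀA = [6230613076/107848225 -4670252307/107848225; -4670252307/107848225 14025196921/431392900] with trace 1557905969/17255716 and determinant 13032100/4313929
eigenvalues of AᵀA: λ = (tr ± √(tr²−4·det))/2 = 361/4, 144400/4313929
so κ_2 = √((361/4) / (144400/4313929)) = 51.9250

51.9250


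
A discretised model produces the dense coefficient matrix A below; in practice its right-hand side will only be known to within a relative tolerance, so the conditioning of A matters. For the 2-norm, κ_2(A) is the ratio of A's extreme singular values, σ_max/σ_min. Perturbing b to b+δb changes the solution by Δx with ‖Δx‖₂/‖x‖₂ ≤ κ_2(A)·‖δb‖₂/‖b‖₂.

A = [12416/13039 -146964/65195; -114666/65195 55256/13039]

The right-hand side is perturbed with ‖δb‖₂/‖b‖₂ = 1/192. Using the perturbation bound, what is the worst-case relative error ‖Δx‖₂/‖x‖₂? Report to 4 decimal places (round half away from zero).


1.9974

form AᵀA = [58831204/14707225 -5647536/588289; -5647536/588289 338854864/14707225] with trace 2353172/87025 and determinant 10816/2175625
λ_max, λ_min = (2353172/87025 ± √221490714384/302934025)/2 = 676/25, 16/87025
κ = σ_max/σ_min = (26/5)/(4/295) = 383.5000
worst-case relative error ≤ 383.5000 × 1/192 = 1.9974


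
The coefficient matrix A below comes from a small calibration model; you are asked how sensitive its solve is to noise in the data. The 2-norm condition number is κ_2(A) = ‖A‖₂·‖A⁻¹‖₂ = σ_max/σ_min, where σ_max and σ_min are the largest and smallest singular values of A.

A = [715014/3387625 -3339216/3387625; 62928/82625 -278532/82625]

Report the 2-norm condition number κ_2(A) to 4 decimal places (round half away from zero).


330.5000

M = AᵀA = [11468628324/18361605025 -10192399776/3672321005; -10192399776/3672321005 226499951376/18361605025]. tr(M)=5662548/436921, det(M)=419904/273075625
eigenvalues of AᵀA: λ = (tr ± √(tr²−4·det))/2 = 324/25, 1296/10923025
σ_max=√(324/25)=(18/5), σ_min=√(1296/10923025)=(36/3305) → κ = 330.5000


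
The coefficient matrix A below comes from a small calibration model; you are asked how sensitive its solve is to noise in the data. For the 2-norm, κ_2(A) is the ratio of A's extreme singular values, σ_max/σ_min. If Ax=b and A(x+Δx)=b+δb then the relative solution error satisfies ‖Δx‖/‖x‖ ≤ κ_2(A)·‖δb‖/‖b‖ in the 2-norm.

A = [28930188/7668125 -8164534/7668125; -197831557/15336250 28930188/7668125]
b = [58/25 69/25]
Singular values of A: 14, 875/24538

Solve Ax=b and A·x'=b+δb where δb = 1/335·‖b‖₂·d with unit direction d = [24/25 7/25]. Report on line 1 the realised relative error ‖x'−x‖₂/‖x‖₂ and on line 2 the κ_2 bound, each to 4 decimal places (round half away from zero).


0.0036
1.1720

largest singular value 14, smallest 875/24538
κ = σ_max/σ_min = 14/(875/24538) = 392.6080
bound on ‖Δx‖/‖x‖: κ·ε = 392.6080·1/335 = 1.1720
solve Ax = b  →  x = [23.4193 80.8051]
2-norm of b is 3.6056; of x, 84.1304
Δx = A⁻¹·δb where δb = 1/335·3.6056·d; ‖Δx‖ = 0.3018
realised ‖Δx‖/‖x‖ = 0.0036
so the bound overstates the realised error by a factor of ≈ 326.6701 (computed from the unrounded values)


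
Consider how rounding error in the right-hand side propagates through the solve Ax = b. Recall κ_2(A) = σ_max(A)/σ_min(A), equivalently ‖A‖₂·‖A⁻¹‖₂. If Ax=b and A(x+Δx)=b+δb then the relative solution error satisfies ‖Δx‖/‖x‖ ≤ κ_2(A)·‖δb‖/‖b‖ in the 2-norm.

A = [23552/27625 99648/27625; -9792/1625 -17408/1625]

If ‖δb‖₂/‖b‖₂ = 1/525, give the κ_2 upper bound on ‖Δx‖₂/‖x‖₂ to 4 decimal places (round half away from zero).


M = AᵀA = [45223936/1221025 16515072/244205; 16515072/244205 156012544/1221025]. tr(M)=139264/845, det(M)=16777216/105625
char-poly roots: 4096/25 and 4096/4225
κ_2(A) = √(λ_max/λ_min) = √((4096/25) / (4096/4225)) = 13.0000
κ_2(A)·‖δb‖/‖b‖ = 0.0248

0.0248


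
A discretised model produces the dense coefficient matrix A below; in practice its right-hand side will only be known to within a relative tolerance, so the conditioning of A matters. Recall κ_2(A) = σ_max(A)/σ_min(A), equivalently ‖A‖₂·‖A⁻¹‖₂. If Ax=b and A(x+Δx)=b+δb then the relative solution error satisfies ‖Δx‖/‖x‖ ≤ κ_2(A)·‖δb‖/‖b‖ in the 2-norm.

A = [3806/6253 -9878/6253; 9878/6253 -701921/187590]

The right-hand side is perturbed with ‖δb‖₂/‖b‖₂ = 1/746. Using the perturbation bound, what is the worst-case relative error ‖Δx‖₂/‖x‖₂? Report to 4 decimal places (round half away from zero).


0.1190

AᵀA = [663080/231361 -23850431/3470415; -23850431/3470415 3434973289/208224900]; tr = 23856481/1232100, det = 14641/308025
char-poly roots: 484/25 and 121/49284
κ = σ_max/σ_min = (22/5)/(11/222) = 88.8000
worst-case relative error ≤ 88.8000 × 1/746 = 0.1190


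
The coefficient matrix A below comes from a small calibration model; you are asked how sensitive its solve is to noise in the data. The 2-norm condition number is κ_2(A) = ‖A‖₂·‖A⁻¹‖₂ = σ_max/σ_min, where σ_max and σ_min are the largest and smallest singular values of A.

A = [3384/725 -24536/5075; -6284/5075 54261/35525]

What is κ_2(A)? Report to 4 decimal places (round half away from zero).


AᵀA = [960976/41209 -7055100/288463; -7055100/288463 51908809/2019241]; tr = 117713/2401, det = 64/49
λ_max, λ_min = (117713/2401 ± √13826232225/5764801)/2 = 49, 64/2401
so κ_2 = √(49 / (64/2401)) = 42.8750

42.8750


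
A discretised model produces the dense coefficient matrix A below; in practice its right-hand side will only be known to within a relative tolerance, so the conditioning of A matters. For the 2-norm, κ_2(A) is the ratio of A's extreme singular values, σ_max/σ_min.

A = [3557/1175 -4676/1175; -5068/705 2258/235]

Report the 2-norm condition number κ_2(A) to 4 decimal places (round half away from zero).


AᵀA = [755985841/12425625 -335986196/4141875; -335986196/4141875 149329076/1380625]; tr = 83997901/497025, det = 114244/497025
eigenvalues of AᵀA: λ = (tr ± √(tr²−4·det))/2 = 169, 676/497025
κ_2(A) = √(λ_max/λ_min) = √(169 / (676/497025)) = 352.5000

352.5000


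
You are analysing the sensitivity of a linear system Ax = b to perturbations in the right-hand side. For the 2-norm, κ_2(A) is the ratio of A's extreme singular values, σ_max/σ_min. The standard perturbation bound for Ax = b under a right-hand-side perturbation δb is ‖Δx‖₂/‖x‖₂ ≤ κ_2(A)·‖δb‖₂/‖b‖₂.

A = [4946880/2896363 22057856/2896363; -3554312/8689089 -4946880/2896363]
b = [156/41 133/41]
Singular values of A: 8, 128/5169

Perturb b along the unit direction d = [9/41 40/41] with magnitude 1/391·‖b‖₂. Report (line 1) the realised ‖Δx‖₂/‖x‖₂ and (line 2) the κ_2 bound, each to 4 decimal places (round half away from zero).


0.0032
0.8262

largest singular value 8, smallest 128/5169
condition number: 8 ÷ (128/5169) = 323.0625
worst-case relative error ≤ 323.0625 × 1/391 = 0.8262
solve Ax = b  →  x = [-157.5091 35.8239]
‖b‖ = 5.0000, ‖x‖ = 161.5317
δb = ε·‖b‖·d = [0.0028 0.0125]; solving A·Δx = δb gives ‖Δx‖ = 0.5164
realised ‖Δx‖/‖x‖ = 0.0032
so the bound overstates the realised error by a factor of ≈ 258.4507 (computed from the unrounded values)


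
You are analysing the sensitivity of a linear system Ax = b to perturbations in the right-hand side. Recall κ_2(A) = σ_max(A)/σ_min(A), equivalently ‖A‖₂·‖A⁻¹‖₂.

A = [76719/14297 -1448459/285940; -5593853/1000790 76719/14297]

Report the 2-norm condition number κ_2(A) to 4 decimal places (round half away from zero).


238.0000

M = AᵀA = [71500161349/1190940100 -1945517121/34026860; -1945517121/34026860 5294120641/97219600]. tr(M)=129705721/1132880, det(M)=131079601/566440000
solving λ² − 129705721/1132880·λ + 131079601/566440000 = 0 gives λ = 11449/100, 11449/5664400
κ_2(A) = √(λ_max/λ_min) = √((11449/100) / (11449/5664400)) = 238.0000


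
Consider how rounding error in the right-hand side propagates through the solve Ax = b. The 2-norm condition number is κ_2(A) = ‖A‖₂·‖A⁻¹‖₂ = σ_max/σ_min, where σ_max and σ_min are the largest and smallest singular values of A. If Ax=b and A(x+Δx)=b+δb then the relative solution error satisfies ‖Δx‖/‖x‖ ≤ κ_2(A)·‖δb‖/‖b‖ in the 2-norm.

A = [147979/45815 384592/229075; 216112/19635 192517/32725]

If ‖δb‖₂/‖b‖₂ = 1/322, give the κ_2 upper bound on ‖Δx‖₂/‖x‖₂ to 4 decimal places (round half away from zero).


AᵀA = [99423819625/755645121 17675128640/251881707; 17675128640/251881707 3142380761/83960569]; tr = 441886666/2614689, det = 714025/2614689
λ_max, λ_min = (441886666/2614689 ± √195256357775342656/6836598566721)/2 = 169, 4225/2614689
σ_max=√169=13, σ_min=√(4225/2614689)=(65/1617) → κ = 323.4000
bound on ‖Δx‖/‖x‖: κ·ε = 323.4000·1/322 = 1.0043

1.0043


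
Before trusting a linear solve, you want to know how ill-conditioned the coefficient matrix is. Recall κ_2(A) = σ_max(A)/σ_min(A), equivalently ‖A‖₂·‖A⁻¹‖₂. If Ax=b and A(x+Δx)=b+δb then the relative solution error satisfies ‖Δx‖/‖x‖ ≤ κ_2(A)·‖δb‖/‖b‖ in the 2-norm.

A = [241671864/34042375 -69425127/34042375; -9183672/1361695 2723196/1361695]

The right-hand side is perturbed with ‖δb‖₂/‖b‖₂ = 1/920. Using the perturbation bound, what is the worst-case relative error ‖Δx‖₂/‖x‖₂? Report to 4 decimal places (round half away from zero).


0.2552

form AᵀA = [132125665251456/1377982515625 -38535893740008/1377982515625; -38535893740008/1377982515625 11242236674169/1377982515625] with trace 229388643081/2204772025 and determinant 432972864/2204772025
char-poly roots: 2601/25 and 166464/88190881
so κ_2 = √((2601/25) / (166464/88190881)) = 234.7750
κ_2(A)·‖δb‖/‖b‖ = 0.2552


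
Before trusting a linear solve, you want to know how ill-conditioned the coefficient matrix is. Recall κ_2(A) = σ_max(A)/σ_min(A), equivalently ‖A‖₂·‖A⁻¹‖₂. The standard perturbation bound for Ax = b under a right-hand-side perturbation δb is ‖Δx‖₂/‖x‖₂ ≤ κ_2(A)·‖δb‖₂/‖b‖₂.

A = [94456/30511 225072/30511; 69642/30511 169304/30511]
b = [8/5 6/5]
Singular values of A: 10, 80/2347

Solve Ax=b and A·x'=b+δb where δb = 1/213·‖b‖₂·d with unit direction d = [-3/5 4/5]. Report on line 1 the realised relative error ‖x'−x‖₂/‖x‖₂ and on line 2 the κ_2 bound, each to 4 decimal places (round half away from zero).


σ_max = 10, σ_min = 80/2347
κ = σ_max/σ_min = 10/(80/2347) = 293.3750
κ_2(A)·‖δb‖/‖b‖ = 1.3773
solve Ax = b  →  x = [0.0769 0.1846]
‖b‖₂ = 2.0000 and ‖x‖₂ = 0.2000
re-solving with b+δb shifts x by Δx of norm 0.2755
relative error = 1.3773
realised/bound = 1 exactly: the bound is attained for this b and d

1.3773
1.3773


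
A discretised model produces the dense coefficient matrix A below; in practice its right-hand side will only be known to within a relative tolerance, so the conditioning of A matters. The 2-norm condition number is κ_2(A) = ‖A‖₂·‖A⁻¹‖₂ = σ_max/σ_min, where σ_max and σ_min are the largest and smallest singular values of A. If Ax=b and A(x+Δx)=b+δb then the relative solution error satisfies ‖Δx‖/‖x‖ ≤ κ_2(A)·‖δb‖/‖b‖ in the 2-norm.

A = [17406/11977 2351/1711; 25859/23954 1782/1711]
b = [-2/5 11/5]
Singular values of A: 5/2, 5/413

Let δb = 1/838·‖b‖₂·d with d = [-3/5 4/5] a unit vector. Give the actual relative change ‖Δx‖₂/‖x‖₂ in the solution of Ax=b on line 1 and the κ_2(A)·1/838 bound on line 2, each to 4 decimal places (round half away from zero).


0.0013
0.2464

from the listed singular values, σ₁ = 5/2, σ_n = 5/413
κ_2(A) = (5/2) / (5/413) = 206.5000
perturbation bound = 206.5000·1/838 = 0.2464
solve Ax = b  →  x = [-113.6414 119.9034]
‖b‖₂ = 2.2361 and ‖x‖₂ = 165.2005
δb = ε·‖b‖·d = [-0.0016 0.0021]; solving A·Δx = δb gives ‖Δx‖ = 0.2204
relative error = 0.0013
so the bound overstates the realised error by a factor of ≈ 184.6998 (computed from the unrounded values)


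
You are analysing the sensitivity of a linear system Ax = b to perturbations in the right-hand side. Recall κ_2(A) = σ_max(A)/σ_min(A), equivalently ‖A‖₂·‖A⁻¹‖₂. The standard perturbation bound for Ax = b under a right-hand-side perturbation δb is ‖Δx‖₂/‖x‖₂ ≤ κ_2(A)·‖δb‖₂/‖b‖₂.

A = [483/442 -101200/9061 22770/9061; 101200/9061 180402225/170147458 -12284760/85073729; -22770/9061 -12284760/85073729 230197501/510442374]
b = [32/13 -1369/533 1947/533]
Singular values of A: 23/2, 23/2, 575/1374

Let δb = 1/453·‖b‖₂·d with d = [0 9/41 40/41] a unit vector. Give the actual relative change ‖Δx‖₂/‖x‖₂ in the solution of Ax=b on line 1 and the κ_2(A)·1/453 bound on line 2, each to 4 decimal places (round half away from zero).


0.0037
0.0607

largest singular value 23/2, smallest 575/1374
κ = σ_max/σ_min = (23/2)/(575/1374) = 27.4800
bound on ‖Δx‖/‖x‖: κ·ε = 27.4800·1/453 = 0.0607
solve Ax = b  →  x = [-0.2660 1.3391 7.0466]
‖b‖₂ = 5.0990 and ‖x‖₂ = 7.1777
Δx = A⁻¹·δb where δb = 1/453·5.0990·d; ‖Δx‖ = 0.0269
realised ‖Δx‖/‖x‖ = 0.0037
so the bound overstates the realised error by a factor of ≈ 16.1880 (computed from the unrounded values)
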